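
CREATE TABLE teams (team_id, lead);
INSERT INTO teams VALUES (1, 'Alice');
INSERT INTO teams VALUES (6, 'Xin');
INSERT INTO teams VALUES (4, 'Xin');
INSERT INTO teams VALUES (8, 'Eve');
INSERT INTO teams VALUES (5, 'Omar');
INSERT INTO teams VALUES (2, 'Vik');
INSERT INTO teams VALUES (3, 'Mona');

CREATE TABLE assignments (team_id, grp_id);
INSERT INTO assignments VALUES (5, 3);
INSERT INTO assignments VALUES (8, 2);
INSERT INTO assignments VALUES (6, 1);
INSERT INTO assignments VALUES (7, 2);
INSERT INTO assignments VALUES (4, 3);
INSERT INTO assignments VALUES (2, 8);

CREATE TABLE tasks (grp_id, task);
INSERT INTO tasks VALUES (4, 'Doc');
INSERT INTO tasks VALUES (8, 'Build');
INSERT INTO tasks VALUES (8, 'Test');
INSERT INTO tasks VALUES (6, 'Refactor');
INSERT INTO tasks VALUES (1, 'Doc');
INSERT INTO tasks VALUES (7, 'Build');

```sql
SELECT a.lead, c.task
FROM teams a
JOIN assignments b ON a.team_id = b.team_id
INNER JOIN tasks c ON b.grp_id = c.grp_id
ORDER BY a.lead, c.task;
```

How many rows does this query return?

3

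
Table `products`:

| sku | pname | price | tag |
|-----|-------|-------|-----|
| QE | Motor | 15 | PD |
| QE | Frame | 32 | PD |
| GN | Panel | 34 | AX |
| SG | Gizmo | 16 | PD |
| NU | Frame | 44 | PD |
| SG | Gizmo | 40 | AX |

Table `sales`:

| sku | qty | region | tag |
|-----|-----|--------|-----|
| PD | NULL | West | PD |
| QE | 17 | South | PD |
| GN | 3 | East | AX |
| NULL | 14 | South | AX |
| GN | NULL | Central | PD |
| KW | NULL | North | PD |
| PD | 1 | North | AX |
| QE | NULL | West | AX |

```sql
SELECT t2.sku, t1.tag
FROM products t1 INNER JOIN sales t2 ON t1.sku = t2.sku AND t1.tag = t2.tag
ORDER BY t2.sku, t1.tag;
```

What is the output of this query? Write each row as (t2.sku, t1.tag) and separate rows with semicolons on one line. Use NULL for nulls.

(GN, AX); (QE, PD); (QE, PD)

INNER JOIN keeps only pairs where the ON condition holds.
Matching on t1.sku = t2.sku AND t1.tag = t2.tag. A NULL in a compared column never satisfies the condition.
- t1 row (sku=QE, tag=PD): matches 1 t2 row(s) → 1 output row(s).
- t1 row (sku=QE, tag=PD): matches 1 t2 row(s) → 1 output row(s).
- t1 row (sku=GN, tag=AX): matches 1 t2 row(s) → 1 output row(s).
- t1 row (sku=SG, tag=PD): no match → dropped.
- t1 row (sku=NU, tag=PD): no match → dropped.
- t1 row (sku=SG, tag=AX): no match → dropped.
After projecting and ordering:
t2.sku | t1.tag
GN | AX
QE | PD
QE | PD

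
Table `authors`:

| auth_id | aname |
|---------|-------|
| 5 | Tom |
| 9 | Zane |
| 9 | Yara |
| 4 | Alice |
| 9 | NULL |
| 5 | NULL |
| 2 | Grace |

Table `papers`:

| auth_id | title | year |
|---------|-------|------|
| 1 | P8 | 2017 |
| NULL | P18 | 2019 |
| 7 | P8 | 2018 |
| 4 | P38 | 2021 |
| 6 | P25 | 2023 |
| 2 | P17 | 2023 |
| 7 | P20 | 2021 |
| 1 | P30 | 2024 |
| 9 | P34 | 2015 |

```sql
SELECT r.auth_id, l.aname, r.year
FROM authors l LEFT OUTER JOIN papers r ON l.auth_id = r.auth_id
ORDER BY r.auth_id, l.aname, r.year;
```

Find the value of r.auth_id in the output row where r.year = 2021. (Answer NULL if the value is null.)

4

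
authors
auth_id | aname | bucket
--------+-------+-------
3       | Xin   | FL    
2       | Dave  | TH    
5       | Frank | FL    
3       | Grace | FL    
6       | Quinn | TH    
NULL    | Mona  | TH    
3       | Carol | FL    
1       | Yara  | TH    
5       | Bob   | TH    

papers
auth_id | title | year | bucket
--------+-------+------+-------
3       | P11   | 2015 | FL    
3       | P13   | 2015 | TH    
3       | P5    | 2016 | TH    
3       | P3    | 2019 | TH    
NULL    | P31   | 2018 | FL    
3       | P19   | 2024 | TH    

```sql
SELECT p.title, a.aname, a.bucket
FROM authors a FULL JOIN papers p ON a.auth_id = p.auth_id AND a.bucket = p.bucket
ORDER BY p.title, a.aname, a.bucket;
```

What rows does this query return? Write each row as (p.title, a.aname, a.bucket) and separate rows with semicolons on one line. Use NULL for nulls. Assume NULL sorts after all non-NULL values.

FULL OUTER JOIN keeps every row from both sides; unmatched rows get NULL for the other side's columns.
Matching on a.auth_id = p.auth_id AND a.bucket = p.bucket. A NULL in a compared column never satisfies the condition.
- a[0] auth_id=3, bucket=FL → 1 match(es) in p → 1 row(s).
- a[1] auth_id=2, bucket=TH → no match; kept with NULLs on the p side.
- a[2] auth_id=5, bucket=FL → no match; kept with NULLs on the p side.
- a[3] auth_id=3, bucket=FL → 1 match(es) in p → 1 row(s).
- a[4] auth_id=6, bucket=TH → no match; kept with NULLs on the p side.
- a[5] auth_id=NULL, bucket=TH → no match; kept with NULLs on the p side.
- a[6] auth_id=3, bucket=FL → 1 match(es) in p → 1 row(s).
- a[7] auth_id=1, bucket=TH → no match; kept with NULLs on the p side.
- a[8] auth_id=5, bucket=TH → no match; kept with NULLs on the p side.
- 5 row(s) from p found no a partner → padded with NULL.

(P11, Carol, FL); (P11, Grace, FL); (P11, Xin, FL); (P13, NULL, NULL); (P19, NULL, NULL); (P3, NULL, NULL); (P31, NULL, NULL); (P5, NULL, NULL); (NULL, Bob, TH); (NULL, Dave, TH); (NULL, Frank, FL); (NULL, Mona, TH); (NULL, Quinn, TH); (NULL, Yara, TH)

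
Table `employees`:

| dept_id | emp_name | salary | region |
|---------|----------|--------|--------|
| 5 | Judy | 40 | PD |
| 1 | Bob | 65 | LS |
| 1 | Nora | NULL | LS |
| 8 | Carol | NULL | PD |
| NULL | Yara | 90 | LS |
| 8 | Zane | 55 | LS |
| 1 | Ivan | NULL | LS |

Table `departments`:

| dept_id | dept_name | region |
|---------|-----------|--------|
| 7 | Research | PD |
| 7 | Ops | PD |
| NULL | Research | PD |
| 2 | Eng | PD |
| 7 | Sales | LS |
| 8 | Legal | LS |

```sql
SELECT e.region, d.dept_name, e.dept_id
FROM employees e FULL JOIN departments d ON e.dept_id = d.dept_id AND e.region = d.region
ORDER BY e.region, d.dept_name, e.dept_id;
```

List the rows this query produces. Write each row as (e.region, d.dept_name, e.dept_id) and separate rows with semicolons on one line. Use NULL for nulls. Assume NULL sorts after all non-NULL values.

(LS, Legal, 8); (LS, NULL, 1); (LS, NULL, 1); (LS, NULL, 1); (LS, NULL, NULL); (PD, NULL, 5); (PD, NULL, 8); (NULL, Eng, NULL); (NULL, Ops, NULL); (NULL, Research, NULL); (NULL, Research, NULL); (NULL, Sales, NULL)

FULL OUTER JOIN keeps every row from both sides; unmatched rows get NULL for the other side's columns.
Matching on e.dept_id = d.dept_id AND e.region = d.region. A NULL in a compared column never satisfies the condition.
- e (dept_id=5, region=PD) has no partner → padded with NULL.
- e (dept_id=1, region=LS) has no partner → padded with NULL.
- e (dept_id=1, region=LS) has no partner → padded with NULL.
- e (dept_id=8, region=PD) has no partner → padded with NULL.
- e (dept_id=NULL, region=LS) has no partner → padded with NULL.
- e (dept_id=8, region=LS) pairs with 1 row(s) of d.
- e (dept_id=1, region=LS) has no partner → padded with NULL.
- 5 d row(s) had no e match → kept, e columns NULL.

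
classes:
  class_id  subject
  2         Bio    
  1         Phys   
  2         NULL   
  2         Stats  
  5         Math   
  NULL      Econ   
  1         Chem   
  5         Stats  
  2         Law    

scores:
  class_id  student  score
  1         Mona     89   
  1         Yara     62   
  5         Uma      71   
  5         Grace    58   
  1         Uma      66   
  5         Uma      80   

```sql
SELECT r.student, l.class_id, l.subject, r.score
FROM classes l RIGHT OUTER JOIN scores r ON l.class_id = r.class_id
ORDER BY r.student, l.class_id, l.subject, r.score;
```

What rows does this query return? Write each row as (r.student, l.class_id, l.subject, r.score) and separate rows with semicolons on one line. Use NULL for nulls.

RIGHT JOIN keeps every row from `scores`; unmatched rows get NULL for `classes`'s columns.
Matching on l.class_id = r.class_id. A NULL in a compared column never satisfies the condition.
- class_id=2: no matching r row.
- class_id=1: 3 matching r row(s), so 3 row(s) emitted.
- class_id=2: no matching r row.
- class_id=2: no matching r row.
- class_id=5: 3 matching r row(s), so 3 row(s) emitted.
- class_id=NULL: no matching r row.
- class_id=1: 3 matching r row(s), so 3 row(s) emitted.
- class_id=5: 3 matching r row(s), so 3 row(s) emitted.
- class_id=2: no matching r row.
- every r row matched at least one l row.

(Grace, 5, Math, 58); (Grace, 5, Stats, 58); (Mona, 1, Chem, 89); (Mona, 1, Phys, 89); (Uma, 1, Chem, 66); (Uma, 1, Phys, 66); (Uma, 5, Math, 71); (Uma, 5, Math, 80); (Uma, 5, Stats, 71); (Uma, 5, Stats, 80); (Yara, 1, Chem, 62); (Yara, 1, Phys, 62)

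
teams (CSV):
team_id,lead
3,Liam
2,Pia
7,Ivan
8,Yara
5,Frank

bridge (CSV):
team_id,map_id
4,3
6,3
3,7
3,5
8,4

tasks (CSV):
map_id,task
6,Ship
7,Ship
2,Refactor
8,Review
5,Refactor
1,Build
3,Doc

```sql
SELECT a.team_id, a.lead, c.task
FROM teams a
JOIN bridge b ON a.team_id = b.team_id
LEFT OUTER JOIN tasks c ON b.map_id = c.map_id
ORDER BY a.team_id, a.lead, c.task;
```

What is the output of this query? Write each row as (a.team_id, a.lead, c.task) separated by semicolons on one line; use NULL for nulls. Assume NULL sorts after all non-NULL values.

(3, Liam, Refactor); (3, Liam, Ship); (8, Yara, NULL)

Joins associate left-to-right: teams INNER JOIN bridge on team_id gives 3 intermediate row(s).
Then LEFT JOIN `tasks c` on map_id: each of those 3 rows is kept; rows whose b.map_id has no match in c get NULL for c's columns.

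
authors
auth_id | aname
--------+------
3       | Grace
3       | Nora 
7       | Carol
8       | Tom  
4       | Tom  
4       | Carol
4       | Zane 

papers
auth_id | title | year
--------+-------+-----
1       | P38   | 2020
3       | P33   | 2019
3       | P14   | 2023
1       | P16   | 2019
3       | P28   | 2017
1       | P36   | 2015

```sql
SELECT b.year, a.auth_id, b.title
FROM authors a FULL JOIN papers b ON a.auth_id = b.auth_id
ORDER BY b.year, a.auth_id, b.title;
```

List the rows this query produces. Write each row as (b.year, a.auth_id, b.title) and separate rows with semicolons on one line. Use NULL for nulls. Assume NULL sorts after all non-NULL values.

(2015, NULL, P36); (2017, 3, P28); (2017, 3, P28); (2019, 3, P33); (2019, 3, P33); (2019, NULL, P16); (2020, NULL, P38); (2023, 3, P14); (2023, 3, P14); (NULL, 4, NULL); (NULL, 4, NULL); (NULL, 4, NULL); (NULL, 7, NULL); (NULL, 8, NULL)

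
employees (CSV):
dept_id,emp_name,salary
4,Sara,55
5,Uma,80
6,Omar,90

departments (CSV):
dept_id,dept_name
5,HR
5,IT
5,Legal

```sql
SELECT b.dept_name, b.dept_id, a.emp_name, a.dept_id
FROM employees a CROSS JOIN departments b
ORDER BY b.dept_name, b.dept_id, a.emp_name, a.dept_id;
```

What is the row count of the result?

CROSS JOIN pairs every row of `employees` with every row of `departments`: 3 × 3 = 9 rows.

9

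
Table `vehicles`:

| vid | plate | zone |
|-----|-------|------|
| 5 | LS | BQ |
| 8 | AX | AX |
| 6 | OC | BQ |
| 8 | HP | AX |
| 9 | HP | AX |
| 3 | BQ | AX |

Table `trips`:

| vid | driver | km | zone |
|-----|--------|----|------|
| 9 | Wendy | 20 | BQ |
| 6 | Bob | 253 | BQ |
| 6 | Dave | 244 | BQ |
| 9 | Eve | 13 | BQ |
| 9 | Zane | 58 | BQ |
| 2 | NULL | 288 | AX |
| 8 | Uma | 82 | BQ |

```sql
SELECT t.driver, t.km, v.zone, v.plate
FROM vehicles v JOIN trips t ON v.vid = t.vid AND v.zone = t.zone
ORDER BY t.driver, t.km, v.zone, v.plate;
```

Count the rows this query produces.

INNER JOIN keeps only pairs where the ON condition holds.
Matching on v.vid = t.vid AND v.zone = t.zone.
- v (vid=5, zone=BQ) has no partner → excluded.
- v (vid=8, zone=AX) has no partner → excluded.
- v (vid=6, zone=BQ) pairs with 2 row(s) of t.
- v (vid=8, zone=AX) has no partner → excluded.
- v (vid=9, zone=AX) has no partner → excluded.
- v (vid=3, zone=AX) has no partner → excluded.
Total: 2 rows.

2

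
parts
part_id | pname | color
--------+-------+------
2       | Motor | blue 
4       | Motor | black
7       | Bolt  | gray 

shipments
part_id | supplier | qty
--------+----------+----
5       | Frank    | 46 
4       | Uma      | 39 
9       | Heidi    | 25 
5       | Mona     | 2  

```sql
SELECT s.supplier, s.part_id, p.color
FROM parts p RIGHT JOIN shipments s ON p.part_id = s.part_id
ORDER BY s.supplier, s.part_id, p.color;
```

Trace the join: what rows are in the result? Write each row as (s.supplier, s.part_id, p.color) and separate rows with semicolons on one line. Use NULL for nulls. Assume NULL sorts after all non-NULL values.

(Frank, 5, NULL); (Heidi, 9, NULL); (Mona, 5, NULL); (Uma, 4, black)

RIGHT JOIN keeps every row from `shipments`; unmatched rows get NULL for `parts`'s columns.
Matching on p.part_id = s.part_id.
- part_id=2: no matching s row.
- part_id=4: 1 matching s row(s), so 1 row(s) emitted.
- part_id=7: no matching s row.
- plus 3 unmatched s row(s), each kept with NULL p columns.
After projecting and ordering:
s.supplier | s.part_id | p.color
Frank | 5 | NULL
Heidi | 9 | NULL
Mona | 5 | NULL
Uma | 4 | black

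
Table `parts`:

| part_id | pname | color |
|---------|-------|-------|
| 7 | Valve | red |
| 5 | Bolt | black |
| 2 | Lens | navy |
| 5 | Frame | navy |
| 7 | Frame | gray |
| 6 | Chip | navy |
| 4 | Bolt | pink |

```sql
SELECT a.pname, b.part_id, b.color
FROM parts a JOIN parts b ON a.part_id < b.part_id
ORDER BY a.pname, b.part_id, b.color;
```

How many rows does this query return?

19

INNER JOIN keeps only pairs where the ON condition holds.
Matching on a.part_id < b.part_id.
- a row (part_id=7): no match → dropped.
- a row (part_id=5): matches 3 b row(s) → 3 output row(s).
- a row (part_id=2): matches 6 b row(s) → 6 output row(s).
- a row (part_id=5): matches 3 b row(s) → 3 output row(s).
- a row (part_id=7): no match → dropped.
- a row (part_id=6): matches 2 b row(s) → 2 output row(s).
- a row (part_id=4): matches 5 b row(s) → 5 output row(s).
Total: 19 rows.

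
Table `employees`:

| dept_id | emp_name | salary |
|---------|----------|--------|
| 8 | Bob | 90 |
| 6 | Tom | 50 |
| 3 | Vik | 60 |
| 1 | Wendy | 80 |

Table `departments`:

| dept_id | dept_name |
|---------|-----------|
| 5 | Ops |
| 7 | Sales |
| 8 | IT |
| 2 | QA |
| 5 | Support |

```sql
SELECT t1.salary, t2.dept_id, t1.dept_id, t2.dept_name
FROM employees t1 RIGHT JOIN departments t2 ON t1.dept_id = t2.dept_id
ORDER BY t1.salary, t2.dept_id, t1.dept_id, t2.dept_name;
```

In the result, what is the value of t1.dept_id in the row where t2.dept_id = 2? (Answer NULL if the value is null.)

RIGHT JOIN keeps every row from `departments`; unmatched rows get NULL for `employees`'s columns.
Matching on t1.dept_id = t2.dept_id.
- dept_id=8: 1 matching t2 row(s), so 1 row(s) emitted.
- dept_id=6: no matching t2 row.
- dept_id=3: no matching t2 row.
- dept_id=1: no matching t2 row.
- 4 row(s) from t2 found no t1 partner → padded with NULL.

NULL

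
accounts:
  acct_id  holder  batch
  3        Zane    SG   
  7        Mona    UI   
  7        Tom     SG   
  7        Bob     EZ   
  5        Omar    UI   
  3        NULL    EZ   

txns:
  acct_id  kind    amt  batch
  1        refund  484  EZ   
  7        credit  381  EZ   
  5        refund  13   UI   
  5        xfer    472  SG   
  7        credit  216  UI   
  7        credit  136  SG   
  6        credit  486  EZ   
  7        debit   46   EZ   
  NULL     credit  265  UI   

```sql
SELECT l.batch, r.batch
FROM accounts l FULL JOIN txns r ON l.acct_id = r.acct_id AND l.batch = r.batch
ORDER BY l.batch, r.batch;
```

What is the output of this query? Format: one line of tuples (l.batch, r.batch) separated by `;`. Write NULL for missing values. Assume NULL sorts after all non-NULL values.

FULL OUTER JOIN keeps every row from both sides; unmatched rows get NULL for the other side's columns.
Matching on l.acct_id = r.acct_id AND l.batch = r.batch. A NULL in a compared column never satisfies the condition.
Matched pairs: 5; unmatched l rows kept: 2; unmatched r rows kept: 4.

(EZ, EZ); (EZ, EZ); (EZ, NULL); (SG, SG); (SG, NULL); (UI, UI); (UI, UI); (NULL, EZ); (NULL, EZ); (NULL, SG); (NULL, UI)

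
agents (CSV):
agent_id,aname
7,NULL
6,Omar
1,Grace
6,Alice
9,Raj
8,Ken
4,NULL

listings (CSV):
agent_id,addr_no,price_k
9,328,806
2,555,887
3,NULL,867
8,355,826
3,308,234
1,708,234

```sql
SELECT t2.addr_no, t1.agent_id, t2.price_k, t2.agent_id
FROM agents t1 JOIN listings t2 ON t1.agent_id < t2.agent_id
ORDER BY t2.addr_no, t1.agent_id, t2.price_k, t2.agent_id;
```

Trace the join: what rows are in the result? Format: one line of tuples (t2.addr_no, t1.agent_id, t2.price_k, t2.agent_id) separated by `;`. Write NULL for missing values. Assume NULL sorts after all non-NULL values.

(308, 1, 234, 3); (328, 1, 806, 9); (328, 4, 806, 9); (328, 6, 806, 9); (328, 6, 806, 9); (328, 7, 806, 9); (328, 8, 806, 9); (355, 1, 826, 8); (355, 4, 826, 8); (355, 6, 826, 8); (355, 6, 826, 8); (355, 7, 826, 8); (555, 1, 887, 2); (NULL, 1, 867, 3)

INNER JOIN keeps only pairs where the ON condition holds.
Matching on t1.agent_id < t2.agent_id.
- t1 row (agent_id=7): matches 2 t2 row(s) → 2 output row(s).
- t1 row (agent_id=6): matches 2 t2 row(s) → 2 output row(s).
- t1 row (agent_id=1): matches 5 t2 row(s) → 5 output row(s).
- t1 row (agent_id=6): matches 2 t2 row(s) → 2 output row(s).
- t1 row (agent_id=9): no match → dropped.
- t1 row (agent_id=8): matches 1 t2 row(s) → 1 output row(s).
- t1 row (agent_id=4): matches 2 t2 row(s) → 2 output row(s).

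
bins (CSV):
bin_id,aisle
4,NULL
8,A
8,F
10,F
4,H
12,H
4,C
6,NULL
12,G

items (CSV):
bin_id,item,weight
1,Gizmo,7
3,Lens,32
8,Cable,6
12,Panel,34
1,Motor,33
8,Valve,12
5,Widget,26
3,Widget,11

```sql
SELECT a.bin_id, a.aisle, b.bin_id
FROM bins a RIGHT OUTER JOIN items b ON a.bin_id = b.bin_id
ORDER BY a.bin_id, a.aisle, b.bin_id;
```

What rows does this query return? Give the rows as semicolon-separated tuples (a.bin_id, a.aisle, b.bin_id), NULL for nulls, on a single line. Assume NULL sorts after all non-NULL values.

(8, A, 8); (8, A, 8); (8, F, 8); (8, F, 8); (12, G, 12); (12, H, 12); (NULL, NULL, 1); (NULL, NULL, 1); (NULL, NULL, 3); (NULL, NULL, 3); (NULL, NULL, 5)

RIGHT JOIN keeps every row from `items`; unmatched rows get NULL for `bins`'s columns.
Matching on a.bin_id = b.bin_id.
Matched pairs: 6; unmatched b rows kept: 5.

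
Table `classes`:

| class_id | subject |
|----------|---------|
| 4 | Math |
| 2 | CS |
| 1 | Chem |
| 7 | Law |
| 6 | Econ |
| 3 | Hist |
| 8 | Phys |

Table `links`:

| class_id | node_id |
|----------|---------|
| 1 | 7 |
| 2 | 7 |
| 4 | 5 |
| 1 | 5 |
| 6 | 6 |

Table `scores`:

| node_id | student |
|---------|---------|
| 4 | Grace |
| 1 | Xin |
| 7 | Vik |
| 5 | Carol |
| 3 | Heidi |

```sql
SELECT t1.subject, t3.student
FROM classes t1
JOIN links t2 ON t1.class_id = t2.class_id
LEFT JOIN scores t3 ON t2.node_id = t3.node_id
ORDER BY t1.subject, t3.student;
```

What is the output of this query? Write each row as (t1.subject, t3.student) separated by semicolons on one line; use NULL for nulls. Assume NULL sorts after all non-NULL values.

(CS, Vik); (Chem, Carol); (Chem, Vik); (Econ, NULL); (Math, Carol)

Joins associate left-to-right: classes INNER JOIN links on class_id gives 5 intermediate row(s).
Then LEFT JOIN `scores t3` on node_id: each of those 5 rows is kept; rows whose t2.node_id has no match in t3 get NULL for t3's columns.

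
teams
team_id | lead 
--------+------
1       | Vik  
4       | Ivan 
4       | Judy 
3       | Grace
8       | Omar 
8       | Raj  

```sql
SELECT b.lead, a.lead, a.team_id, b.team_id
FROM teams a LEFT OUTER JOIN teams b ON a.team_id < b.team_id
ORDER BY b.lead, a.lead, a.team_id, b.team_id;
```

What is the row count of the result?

15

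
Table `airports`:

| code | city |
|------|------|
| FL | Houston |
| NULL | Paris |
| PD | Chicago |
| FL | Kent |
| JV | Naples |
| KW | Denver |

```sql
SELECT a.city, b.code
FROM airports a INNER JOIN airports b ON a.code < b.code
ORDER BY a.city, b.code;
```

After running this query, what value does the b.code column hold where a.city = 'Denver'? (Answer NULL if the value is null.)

INNER JOIN keeps only pairs where the ON condition holds.
Matching on a.code < b.code. A NULL in a compared column never satisfies the condition.
- code=FL: 3 matching b row(s), so 3 row(s) emitted.
- code=NULL: no matching b row, dropped.
- code=PD: no matching b row, dropped.
- code=FL: 3 matching b row(s), so 3 row(s) emitted.
- code=JV: 2 matching b row(s), so 2 row(s) emitted.
- code=KW: 1 matching b row(s), so 1 row(s) emitted.

PD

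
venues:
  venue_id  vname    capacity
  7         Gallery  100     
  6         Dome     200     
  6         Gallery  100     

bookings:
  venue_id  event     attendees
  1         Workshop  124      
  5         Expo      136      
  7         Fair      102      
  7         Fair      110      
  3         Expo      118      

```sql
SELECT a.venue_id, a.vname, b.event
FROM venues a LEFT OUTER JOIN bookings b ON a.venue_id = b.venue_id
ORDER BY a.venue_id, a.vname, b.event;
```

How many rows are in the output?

LEFT JOIN keeps every row from `venues`; unmatched rows get NULL for `bookings`'s columns.
Matching on a.venue_id = b.venue_id.
- a row (venue_id=7): matches 2 b row(s) → 2 output row(s).
- a row (venue_id=6): no match → kept, b columns NULL.
- a row (venue_id=6): no match → kept, b columns NULL.
Total: 2 matched + 2 padded = 4 rows.

4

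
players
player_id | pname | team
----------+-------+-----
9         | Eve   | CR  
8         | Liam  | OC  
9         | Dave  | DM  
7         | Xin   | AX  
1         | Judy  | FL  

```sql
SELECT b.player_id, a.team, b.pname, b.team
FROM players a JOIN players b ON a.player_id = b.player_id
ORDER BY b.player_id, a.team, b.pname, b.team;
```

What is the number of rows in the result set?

7

INNER JOIN keeps only pairs where the ON condition holds.
Matching on a.player_id = b.player_id.
Matched pairs: 7.
Total: 7 rows.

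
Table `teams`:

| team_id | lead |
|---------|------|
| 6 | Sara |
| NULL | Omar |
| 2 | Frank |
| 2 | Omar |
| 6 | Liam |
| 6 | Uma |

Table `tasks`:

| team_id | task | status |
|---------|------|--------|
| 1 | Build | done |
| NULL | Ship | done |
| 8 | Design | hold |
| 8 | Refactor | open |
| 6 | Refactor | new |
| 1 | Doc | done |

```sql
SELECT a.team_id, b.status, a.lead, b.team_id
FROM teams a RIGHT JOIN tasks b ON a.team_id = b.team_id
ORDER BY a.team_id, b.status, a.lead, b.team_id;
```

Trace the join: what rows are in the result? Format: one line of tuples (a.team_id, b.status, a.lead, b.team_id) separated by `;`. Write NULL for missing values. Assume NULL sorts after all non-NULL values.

(6, new, Liam, 6); (6, new, Sara, 6); (6, new, Uma, 6); (NULL, done, NULL, 1); (NULL, done, NULL, 1); (NULL, done, NULL, NULL); (NULL, hold, NULL, 8); (NULL, open, NULL, 8)

RIGHT JOIN keeps every row from `tasks`; unmatched rows get NULL for `teams`'s columns.
Matching on a.team_id = b.team_id. A NULL in a compared column never satisfies the condition.
- a (team_id=6) pairs with 1 row(s) of b.
- a (team_id=NULL) has no partner in b.
- a (team_id=2) has no partner in b.
- a (team_id=2) has no partner in b.
- a (team_id=6) pairs with 1 row(s) of b.
- a (team_id=6) pairs with 1 row(s) of b.
- 5 b row(s) had no a match → kept, a columns NULL.
After projecting and ordering:
a.team_id | b.status | a.lead | b.team_id
6 | new | Liam | 6
6 | new | Sara | 6
6 | new | Uma | 6
NULL | done | NULL | 1
NULL | done | NULL | 1
NULL | done | NULL | NULL
NULL | hold | NULL | 8
NULL | open | NULL | 8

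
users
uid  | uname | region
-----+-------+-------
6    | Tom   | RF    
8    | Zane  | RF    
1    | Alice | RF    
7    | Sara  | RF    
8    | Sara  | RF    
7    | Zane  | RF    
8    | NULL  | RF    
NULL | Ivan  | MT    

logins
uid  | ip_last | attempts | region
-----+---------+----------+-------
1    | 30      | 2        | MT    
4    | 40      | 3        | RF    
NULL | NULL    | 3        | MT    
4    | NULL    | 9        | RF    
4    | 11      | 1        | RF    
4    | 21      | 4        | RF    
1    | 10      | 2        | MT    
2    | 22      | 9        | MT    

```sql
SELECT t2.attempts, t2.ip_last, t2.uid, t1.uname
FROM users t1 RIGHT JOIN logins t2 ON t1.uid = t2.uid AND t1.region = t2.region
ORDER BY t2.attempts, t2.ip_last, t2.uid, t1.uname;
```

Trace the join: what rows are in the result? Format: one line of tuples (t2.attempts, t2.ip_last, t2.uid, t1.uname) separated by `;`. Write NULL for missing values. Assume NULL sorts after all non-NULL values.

RIGHT JOIN keeps every row from `logins`; unmatched rows get NULL for `users`'s columns.
Matching on t1.uid = t2.uid AND t1.region = t2.region. A NULL in a compared column never satisfies the condition.
- t1 (uid=6, region=RF) has no partner in t2.
- t1 (uid=8, region=RF) has no partner in t2.
- t1 (uid=1, region=RF) has no partner in t2.
- t1 (uid=7, region=RF) has no partner in t2.
- t1 (uid=8, region=RF) has no partner in t2.
- t1 (uid=7, region=RF) has no partner in t2.
- t1 (uid=8, region=RF) has no partner in t2.
- t1 (uid=NULL, region=MT) has no partner in t2.
- plus 8 unmatched t2 row(s), each kept with NULL t1 columns.
After projecting and ordering:
t2.attempts | t2.ip_last | t2.uid | t1.uname
1 | 11 | 4 | NULL
2 | 10 | 1 | NULL
2 | 30 | 1 | NULL
3 | 40 | 4 | NULL
3 | NULL | NULL | NULL
4 | 21 | 4 | NULL
9 | 22 | 2 | NULL
9 | NULL | 4 | NULL

(1, 11, 4, NULL); (2, 10, 1, NULL); (2, 30, 1, NULL); (3, 40, 4, NULL); (3, NULL, NULL, NULL); (4, 21, 4, NULL); (9, 22, 2, NULL); (9, NULL, 4, NULL)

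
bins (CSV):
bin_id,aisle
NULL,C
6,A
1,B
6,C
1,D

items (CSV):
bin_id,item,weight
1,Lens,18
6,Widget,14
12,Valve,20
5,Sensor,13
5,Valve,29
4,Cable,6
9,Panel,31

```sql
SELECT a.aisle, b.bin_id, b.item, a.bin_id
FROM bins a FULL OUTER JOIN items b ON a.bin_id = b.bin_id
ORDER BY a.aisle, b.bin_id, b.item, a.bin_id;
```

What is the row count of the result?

FULL OUTER JOIN keeps every row from both sides; unmatched rows get NULL for the other side's columns.
Matching on a.bin_id = b.bin_id. A NULL in a compared column never satisfies the condition.
- a row (bin_id=NULL): no match → kept, b columns NULL.
- a row (bin_id=6): matches 1 b row(s) → 1 output row(s).
- a row (bin_id=1): matches 1 b row(s) → 1 output row(s).
- a row (bin_id=6): matches 1 b row(s) → 1 output row(s).
- a row (bin_id=1): matches 1 b row(s) → 1 output row(s).
- 5 row(s) from b found no a partner → padded with NULL.
Total: 4 matched + 6 padded = 10 rows.

10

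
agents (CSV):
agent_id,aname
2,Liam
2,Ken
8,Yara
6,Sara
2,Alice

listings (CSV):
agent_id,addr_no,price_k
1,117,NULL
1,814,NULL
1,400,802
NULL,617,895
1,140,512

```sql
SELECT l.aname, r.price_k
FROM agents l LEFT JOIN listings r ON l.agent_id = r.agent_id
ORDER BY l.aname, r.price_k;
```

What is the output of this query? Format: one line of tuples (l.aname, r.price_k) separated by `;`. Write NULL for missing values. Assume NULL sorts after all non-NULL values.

(Alice, NULL); (Ken, NULL); (Liam, NULL); (Sara, NULL); (Yara, NULL)

LEFT JOIN keeps every row from `agents`; unmatched rows get NULL for `listings`'s columns.
Matching on l.agent_id = r.agent_id. A NULL in a compared column never satisfies the condition.
- l[0] agent_id=2 → no match; kept with NULLs on the r side.
- l[1] agent_id=2 → no match; kept with NULLs on the r side.
- l[2] agent_id=8 → no match; kept with NULLs on the r side.
- l[3] agent_id=6 → no match; kept with NULLs on the r side.
- l[4] agent_id=2 → no match; kept with NULLs on the r side.
After projecting and ordering:
l.aname | r.price_k
Alice | NULL
Ken | NULL
Liam | NULL
Sara | NULL
Yara | NULL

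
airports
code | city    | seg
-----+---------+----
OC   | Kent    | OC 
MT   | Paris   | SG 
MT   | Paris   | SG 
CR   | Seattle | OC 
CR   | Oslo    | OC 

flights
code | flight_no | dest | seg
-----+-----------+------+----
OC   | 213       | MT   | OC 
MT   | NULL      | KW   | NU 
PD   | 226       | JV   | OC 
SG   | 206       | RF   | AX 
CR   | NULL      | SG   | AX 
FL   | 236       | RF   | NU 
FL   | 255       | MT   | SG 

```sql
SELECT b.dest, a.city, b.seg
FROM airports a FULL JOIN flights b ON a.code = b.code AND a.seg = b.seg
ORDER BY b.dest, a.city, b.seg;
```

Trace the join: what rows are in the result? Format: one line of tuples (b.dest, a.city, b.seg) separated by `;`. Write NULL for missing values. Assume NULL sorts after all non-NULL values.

FULL OUTER JOIN keeps every row from both sides; unmatched rows get NULL for the other side's columns.
Matching on a.code = b.code AND a.seg = b.seg.
Matched pairs: 1; unmatched a rows kept: 4; unmatched b rows kept: 6.

(JV, NULL, OC); (KW, NULL, NU); (MT, Kent, OC); (MT, NULL, SG); (RF, NULL, AX); (RF, NULL, NU); (SG, NULL, AX); (NULL, Oslo, NULL); (NULL, Paris, NULL); (NULL, Paris, NULL); (NULL, Seattle, NULL)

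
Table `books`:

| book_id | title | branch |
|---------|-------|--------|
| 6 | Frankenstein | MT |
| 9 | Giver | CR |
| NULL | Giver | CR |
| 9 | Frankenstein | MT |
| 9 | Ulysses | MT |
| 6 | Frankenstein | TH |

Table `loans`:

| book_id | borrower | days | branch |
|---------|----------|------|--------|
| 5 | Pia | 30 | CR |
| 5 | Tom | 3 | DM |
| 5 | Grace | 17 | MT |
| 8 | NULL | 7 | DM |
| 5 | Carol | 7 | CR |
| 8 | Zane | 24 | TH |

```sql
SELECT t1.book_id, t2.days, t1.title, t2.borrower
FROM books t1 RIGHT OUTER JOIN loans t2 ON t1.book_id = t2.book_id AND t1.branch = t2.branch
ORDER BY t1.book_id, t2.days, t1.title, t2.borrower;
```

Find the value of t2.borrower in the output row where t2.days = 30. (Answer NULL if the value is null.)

RIGHT JOIN keeps every row from `loans`; unmatched rows get NULL for `books`'s columns.
Matching on t1.book_id = t2.book_id AND t1.branch = t2.branch. A NULL in a compared column never satisfies the condition.
- t1 (book_id=6, branch=MT) has no partner in t2.
- t1 (book_id=9, branch=CR) has no partner in t2.
- t1 (book_id=NULL, branch=CR) has no partner in t2.
- t1 (book_id=9, branch=MT) has no partner in t2.
- t1 (book_id=9, branch=MT) has no partner in t2.
- t1 (book_id=6, branch=TH) has no partner in t2.
- 6 t2 row(s) had no t1 match → kept, t1 columns NULL.

Pia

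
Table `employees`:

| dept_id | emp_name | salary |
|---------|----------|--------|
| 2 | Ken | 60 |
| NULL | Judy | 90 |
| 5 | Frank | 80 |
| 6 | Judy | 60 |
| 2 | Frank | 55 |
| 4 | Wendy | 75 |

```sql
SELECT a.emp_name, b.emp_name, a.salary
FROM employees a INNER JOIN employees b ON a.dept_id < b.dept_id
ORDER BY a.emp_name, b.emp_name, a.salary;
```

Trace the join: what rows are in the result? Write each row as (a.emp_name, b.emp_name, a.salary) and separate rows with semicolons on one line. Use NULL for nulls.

INNER JOIN keeps only pairs where the ON condition holds.
Matching on a.dept_id < b.dept_id. A NULL in a compared column never satisfies the condition.
- a row (dept_id=2): matches 3 b row(s) → 3 output row(s).
- a row (dept_id=NULL): no match → dropped.
- a row (dept_id=5): matches 1 b row(s) → 1 output row(s).
- a row (dept_id=6): no match → dropped.
- a row (dept_id=2): matches 3 b row(s) → 3 output row(s).
- a row (dept_id=4): matches 2 b row(s) → 2 output row(s).
After projecting and ordering:
a.emp_name | b.emp_name | a.salary
Frank | Frank | 55
Frank | Judy | 55
Frank | Judy | 80
Frank | Wendy | 55
Ken | Frank | 60
Ken | Judy | 60
Ken | Wendy | 60
Wendy | Frank | 75
Wendy | Judy | 75

(Frank, Frank, 55); (Frank, Judy, 55); (Frank, Judy, 80); (Frank, Wendy, 55); (Ken, Frank, 60); (Ken, Judy, 60); (Ken, Wendy, 60); (Wendy, Frank, 75); (Wendy, Judy, 75)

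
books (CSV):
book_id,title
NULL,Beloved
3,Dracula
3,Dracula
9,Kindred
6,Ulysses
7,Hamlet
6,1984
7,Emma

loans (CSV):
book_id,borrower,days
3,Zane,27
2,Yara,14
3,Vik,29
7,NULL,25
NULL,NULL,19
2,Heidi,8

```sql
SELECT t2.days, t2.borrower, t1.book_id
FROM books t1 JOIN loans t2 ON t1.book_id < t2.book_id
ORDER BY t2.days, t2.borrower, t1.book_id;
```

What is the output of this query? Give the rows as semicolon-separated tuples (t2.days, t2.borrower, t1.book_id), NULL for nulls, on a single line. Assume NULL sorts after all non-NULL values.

INNER JOIN keeps only pairs where the ON condition holds.
Matching on t1.book_id < t2.book_id. A NULL in a compared column never satisfies the condition.
Matched pairs: 4.

(25, NULL, 3); (25, NULL, 3); (25, NULL, 6); (25, NULL, 6)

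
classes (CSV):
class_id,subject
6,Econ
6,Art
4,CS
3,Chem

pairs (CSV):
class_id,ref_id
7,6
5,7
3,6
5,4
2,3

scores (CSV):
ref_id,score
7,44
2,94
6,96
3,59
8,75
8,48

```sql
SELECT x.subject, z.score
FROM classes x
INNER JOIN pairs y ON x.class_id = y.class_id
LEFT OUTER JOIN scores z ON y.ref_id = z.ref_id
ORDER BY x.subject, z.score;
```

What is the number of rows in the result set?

Joins associate left-to-right: classes INNER JOIN pairs on class_id gives 1 intermediate row(s).
Then LEFT JOIN `scores z` on ref_id: each of those 1 rows is kept; rows whose y.ref_id has no match in z get NULL for z's columns.
Result: 1 row(s).

1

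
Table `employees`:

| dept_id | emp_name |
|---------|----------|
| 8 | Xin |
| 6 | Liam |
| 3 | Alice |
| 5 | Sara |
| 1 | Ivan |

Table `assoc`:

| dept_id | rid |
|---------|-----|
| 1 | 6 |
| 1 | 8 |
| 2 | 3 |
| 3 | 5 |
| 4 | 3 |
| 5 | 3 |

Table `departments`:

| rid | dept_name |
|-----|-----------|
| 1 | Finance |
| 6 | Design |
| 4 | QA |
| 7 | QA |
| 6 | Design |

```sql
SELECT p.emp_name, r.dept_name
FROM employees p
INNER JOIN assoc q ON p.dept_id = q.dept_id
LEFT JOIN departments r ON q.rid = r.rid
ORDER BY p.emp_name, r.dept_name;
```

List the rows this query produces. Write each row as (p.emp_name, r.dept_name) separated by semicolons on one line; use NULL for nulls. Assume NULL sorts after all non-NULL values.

Joins associate left-to-right: employees INNER JOIN assoc on dept_id gives 4 intermediate row(s).
Then LEFT JOIN `departments r` on rid: each of those 4 rows is kept; rows whose q.rid has no match in r get NULL for r's columns.

(Alice, NULL); (Ivan, Design); (Ivan, Design); (Ivan, NULL); (Sara, NULL)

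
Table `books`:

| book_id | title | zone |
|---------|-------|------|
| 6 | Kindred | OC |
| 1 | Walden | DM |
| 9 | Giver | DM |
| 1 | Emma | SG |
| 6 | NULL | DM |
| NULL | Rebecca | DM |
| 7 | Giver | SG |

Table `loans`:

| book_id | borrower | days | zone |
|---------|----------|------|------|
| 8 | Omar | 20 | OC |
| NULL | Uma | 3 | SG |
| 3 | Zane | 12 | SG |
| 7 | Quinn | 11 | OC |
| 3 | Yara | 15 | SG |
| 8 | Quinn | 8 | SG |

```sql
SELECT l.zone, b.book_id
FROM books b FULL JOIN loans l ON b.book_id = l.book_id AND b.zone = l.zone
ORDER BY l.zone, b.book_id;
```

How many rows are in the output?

13

FULL OUTER JOIN keeps every row from both sides; unmatched rows get NULL for the other side's columns.
Matching on b.book_id = l.book_id AND b.zone = l.zone. A NULL in a compared column never satisfies the condition.
- b[0] book_id=6, zone=OC → no match; kept with NULLs on the l side.
- b[1] book_id=1, zone=DM → no match; kept with NULLs on the l side.
- b[2] book_id=9, zone=DM → no match; kept with NULLs on the l side.
- b[3] book_id=1, zone=SG → no match; kept with NULLs on the l side.
- b[4] book_id=6, zone=DM → no match; kept with NULLs on the l side.
- b[5] book_id=NULL, zone=DM → no match; kept with NULLs on the l side.
- b[6] book_id=7, zone=SG → no match; kept with NULLs on the l side.
- plus 6 unmatched l row(s), each kept with NULL b columns.
Total: 0 matched + 13 padded = 13 rows.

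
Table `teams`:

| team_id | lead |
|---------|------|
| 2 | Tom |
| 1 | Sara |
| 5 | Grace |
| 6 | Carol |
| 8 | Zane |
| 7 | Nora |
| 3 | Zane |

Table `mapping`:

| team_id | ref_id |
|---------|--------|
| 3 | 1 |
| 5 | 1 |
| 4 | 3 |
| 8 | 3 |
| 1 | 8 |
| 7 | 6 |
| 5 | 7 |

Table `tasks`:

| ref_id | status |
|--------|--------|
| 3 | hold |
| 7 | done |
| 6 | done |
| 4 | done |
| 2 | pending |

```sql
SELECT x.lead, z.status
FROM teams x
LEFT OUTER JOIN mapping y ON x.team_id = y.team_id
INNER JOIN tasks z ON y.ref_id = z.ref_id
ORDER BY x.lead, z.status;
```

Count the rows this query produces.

3

Evaluate left to right. First `teams x LEFT JOIN mapping y` on team_id: 8 row(s).
Then INNER JOIN `tasks z` on ref_id: keep only rows whose y.ref_id appears in z.
Result: 3 row(s).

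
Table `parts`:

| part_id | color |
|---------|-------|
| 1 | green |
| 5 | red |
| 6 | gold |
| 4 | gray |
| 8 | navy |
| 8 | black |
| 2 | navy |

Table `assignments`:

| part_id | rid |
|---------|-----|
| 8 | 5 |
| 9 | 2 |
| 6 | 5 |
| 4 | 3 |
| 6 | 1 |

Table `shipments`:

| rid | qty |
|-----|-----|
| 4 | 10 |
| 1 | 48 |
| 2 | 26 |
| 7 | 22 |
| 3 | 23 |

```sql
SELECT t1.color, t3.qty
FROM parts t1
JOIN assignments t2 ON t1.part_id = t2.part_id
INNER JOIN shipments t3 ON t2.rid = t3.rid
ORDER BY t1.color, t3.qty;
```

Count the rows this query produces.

2

Evaluate left to right. First `parts t1 INNER JOIN assignments t2` on part_id: 5 row(s).
Then INNER JOIN `shipments t3` on rid: keep only rows whose t2.rid appears in t3.
Result: 2 row(s).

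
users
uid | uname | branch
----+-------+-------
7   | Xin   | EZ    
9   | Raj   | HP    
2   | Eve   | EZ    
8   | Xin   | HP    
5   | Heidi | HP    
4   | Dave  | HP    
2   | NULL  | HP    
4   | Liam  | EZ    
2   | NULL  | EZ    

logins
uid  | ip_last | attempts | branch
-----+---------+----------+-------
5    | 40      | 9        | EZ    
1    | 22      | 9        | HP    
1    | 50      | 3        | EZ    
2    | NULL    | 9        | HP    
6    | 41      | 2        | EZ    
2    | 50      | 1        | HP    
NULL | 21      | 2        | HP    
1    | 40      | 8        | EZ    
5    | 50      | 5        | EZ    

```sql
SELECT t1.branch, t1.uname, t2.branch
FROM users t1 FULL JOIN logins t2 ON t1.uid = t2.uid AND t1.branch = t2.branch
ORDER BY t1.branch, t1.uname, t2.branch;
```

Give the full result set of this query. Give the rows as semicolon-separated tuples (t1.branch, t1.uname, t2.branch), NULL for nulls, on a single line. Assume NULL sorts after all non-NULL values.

(EZ, Eve, NULL); (EZ, Liam, NULL); (EZ, Xin, NULL); (EZ, NULL, NULL); (HP, Dave, NULL); (HP, Heidi, NULL); (HP, Raj, NULL); (HP, Xin, NULL); (HP, NULL, HP); (HP, NULL, HP); (NULL, NULL, EZ); (NULL, NULL, EZ); (NULL, NULL, EZ); (NULL, NULL, EZ); (NULL, NULL, EZ); (NULL, NULL, HP); (NULL, NULL, HP)

FULL OUTER JOIN keeps every row from both sides; unmatched rows get NULL for the other side's columns.
Matching on t1.uid = t2.uid AND t1.branch = t2.branch. A NULL in a compared column never satisfies the condition.
Matched pairs: 2; unmatched t1 rows kept: 8; unmatched t2 rows kept: 7.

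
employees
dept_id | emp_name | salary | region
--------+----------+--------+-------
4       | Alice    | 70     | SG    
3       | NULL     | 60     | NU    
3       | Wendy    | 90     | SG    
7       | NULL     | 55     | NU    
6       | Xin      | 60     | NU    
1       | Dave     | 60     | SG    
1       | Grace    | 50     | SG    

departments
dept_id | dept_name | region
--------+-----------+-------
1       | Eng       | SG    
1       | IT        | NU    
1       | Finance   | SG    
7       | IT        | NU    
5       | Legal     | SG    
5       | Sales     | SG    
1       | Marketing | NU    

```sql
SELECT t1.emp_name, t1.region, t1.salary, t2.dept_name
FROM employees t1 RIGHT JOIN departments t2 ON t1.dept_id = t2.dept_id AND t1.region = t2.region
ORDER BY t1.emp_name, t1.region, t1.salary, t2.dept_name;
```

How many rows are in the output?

RIGHT JOIN keeps every row from `departments`; unmatched rows get NULL for `employees`'s columns.
Matching on t1.dept_id = t2.dept_id AND t1.region = t2.region.
- t1 row (dept_id=4, region=SG): no match.
- t1 row (dept_id=3, region=NU): no match.
- t1 row (dept_id=3, region=SG): no match.
- t1 row (dept_id=7, region=NU): matches 1 t2 row(s) → 1 output row(s).
- t1 row (dept_id=6, region=NU): no match.
- t1 row (dept_id=1, region=SG): matches 2 t2 row(s) → 2 output row(s).
- t1 row (dept_id=1, region=SG): matches 2 t2 row(s) → 2 output row(s).
- 4 row(s) from t2 found no t1 partner → padded with NULL.
Total: 5 matched + 4 padded = 9 rows.

9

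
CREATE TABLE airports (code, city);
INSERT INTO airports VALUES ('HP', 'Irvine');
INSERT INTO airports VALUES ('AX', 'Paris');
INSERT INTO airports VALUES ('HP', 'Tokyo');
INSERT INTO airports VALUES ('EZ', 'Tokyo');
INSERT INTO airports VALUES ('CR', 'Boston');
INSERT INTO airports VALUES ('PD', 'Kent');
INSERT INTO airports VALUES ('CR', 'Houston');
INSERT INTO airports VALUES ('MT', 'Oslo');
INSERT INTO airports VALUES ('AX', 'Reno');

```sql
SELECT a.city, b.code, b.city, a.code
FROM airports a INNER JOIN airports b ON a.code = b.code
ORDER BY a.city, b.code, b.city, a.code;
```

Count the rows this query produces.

15

INNER JOIN keeps only pairs where the ON condition holds.
Matching on a.code = b.code.
Matched pairs: 15.
Total: 15 rows.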